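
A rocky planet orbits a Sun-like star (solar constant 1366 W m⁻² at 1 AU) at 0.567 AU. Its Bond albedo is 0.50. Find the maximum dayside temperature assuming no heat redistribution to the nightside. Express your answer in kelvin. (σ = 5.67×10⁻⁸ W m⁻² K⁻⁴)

Flux at 0.567 AU: S = 1366/0.567² = 4250 W m⁻².
With no redistribution each surface element balances locally: S(1−A) = σT⁴.
T = [4250 × 0.50 / 5.67×10⁻⁸]^(1/4) = (3.75×10¹⁰)^(1/4) = 440 K.

T_ss ≈ 440 K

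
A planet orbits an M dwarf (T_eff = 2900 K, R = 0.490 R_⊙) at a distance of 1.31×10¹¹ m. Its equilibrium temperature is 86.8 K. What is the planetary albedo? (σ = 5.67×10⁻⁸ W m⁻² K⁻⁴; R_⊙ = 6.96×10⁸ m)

A ≈ 0.53

R_⋆ = 0.490 × 6.96×10⁸ = 3.41×10⁸ m.
L = 4πR_⋆²σT_⋆⁴ = 4π(3.41×10⁸)² × 5.67×10⁻⁸ × (2900)⁴ = 5.86×10²⁴ W.
S = L/(4πd²) = 27.2 W m⁻².
From T_eq⁴ = S(1−A)/(4σ): 1−A = 4σT_eq⁴/S.
1−A = 4 × 5.67×10⁻⁸ × (86.8)⁴ / 27.2 = 0.474.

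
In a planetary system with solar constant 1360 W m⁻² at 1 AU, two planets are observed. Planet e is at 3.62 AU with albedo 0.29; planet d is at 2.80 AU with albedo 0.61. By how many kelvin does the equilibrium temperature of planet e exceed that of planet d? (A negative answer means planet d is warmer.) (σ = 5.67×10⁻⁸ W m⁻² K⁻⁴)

T_eq = [S₀(1−A)/(4σd²)]^(1/4), so T ∝ (1−A)^(1/4) / √d.
T₁ = [1360×0.71/(4×5.67×10⁻⁸×3.62²)]^(1/4) = 134.26 K.
T₂ = [1360×0.39/(4×5.67×10⁻⁸×2.80²)]^(1/4) = 131.42 K.

ΔT ≈ 2.8 K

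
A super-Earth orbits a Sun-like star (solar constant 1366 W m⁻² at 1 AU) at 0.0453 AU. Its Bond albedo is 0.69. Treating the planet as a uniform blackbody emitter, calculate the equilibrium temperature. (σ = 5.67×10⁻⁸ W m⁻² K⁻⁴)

T_eq ≈ 977 K

Flux at 0.0453 AU: S = 1366/0.0453² = 6.66×10⁵ W m⁻².
Energy balance: absorbed = emitted ⇒ πR²·S(1−A) = 4πR²·σT_eq⁴, so T_eq⁴ = S(1−A)/(4σ).
T_eq = [6.66×10⁵ × 0.31 / (4 × 5.67×10⁻⁸)]^(1/4) = (9.10×10¹¹)^(1/4) = 977 K.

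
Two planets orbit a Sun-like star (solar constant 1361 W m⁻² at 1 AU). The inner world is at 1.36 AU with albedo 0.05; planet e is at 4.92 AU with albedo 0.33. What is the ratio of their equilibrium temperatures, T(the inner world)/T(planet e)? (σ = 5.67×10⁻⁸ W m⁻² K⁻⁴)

T_eq = [S₀(1−A)/(4σd²)]^(1/4), so T ∝ (1−A)^(1/4) / √d.
T₁ = [1361×0.95/(4×5.67×10⁻⁸×1.36²)]^(1/4) = 235.62 K.
T₂ = [1361×0.67/(4×5.67×10⁻⁸×4.92²)]^(1/4) = 113.52 K.

T₁/T₂ ≈ 2.076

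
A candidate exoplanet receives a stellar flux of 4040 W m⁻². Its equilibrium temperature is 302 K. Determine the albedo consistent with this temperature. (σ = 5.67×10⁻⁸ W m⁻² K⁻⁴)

From T_eq⁴ = S(1−A)/(4σ): 1−A = 4σT_eq⁴/S.
1−A = 4 × 5.67×10⁻⁸ × (302)⁴ / 4040 = 0.467.

A ≈ 0.53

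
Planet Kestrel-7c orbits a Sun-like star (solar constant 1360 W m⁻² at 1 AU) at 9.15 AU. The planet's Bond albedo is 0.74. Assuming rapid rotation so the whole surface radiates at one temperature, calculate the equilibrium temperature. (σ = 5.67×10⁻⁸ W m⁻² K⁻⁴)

Flux at 9.15 AU: S = 1360/9.15² = 16.2 W m⁻².
Energy balance: absorbed = emitted ⇒ πR²·S(1−A) = 4πR²·σT_eq⁴, so T_eq⁴ = S(1−A)/(4σ).
T_eq = [16.2 × 0.26 / (4 × 5.67×10⁻⁸)]^(1/4) = (1.86×10⁷)^(1/4) = 65.7 K.

T_eq ≈ 65.7 K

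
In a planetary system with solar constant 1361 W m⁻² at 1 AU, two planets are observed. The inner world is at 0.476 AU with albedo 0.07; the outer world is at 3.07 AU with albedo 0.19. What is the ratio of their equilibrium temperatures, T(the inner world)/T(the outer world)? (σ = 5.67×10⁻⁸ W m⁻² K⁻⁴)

T₁/T₂ ≈ 2.629

T_eq = [S₀(1−A)/(4σd²)]^(1/4), so T ∝ (1−A)^(1/4) / √d.
T₁ = [1361×0.93/(4×5.67×10⁻⁸×0.476²)]^(1/4) = 396.16 K.
T₂ = [1361×0.81/(4×5.67×10⁻⁸×3.07²)]^(1/4) = 150.70 K.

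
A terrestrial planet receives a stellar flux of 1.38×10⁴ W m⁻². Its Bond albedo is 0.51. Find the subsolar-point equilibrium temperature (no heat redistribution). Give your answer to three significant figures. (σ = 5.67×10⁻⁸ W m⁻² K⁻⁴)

T_ss ≈ 588 K

At the subsolar point the surface absorbs S(1−A) and emits σT⁴ per unit area — no factor of 4, since only the local patch is in balance.
T = [1.38×10⁴ × 0.49 / 5.67×10⁻⁸]^(1/4) = (1.19×10¹¹)^(1/4) = 588 K.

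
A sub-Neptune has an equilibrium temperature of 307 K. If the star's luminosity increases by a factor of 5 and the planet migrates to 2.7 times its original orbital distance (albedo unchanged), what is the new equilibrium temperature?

T_eq ≈ 279 K

T_eq ∝ L^(1/4) · d^(−1/2).
T′ = 307 × 5^(1/4) / 2.7^(1/2) = 279 K.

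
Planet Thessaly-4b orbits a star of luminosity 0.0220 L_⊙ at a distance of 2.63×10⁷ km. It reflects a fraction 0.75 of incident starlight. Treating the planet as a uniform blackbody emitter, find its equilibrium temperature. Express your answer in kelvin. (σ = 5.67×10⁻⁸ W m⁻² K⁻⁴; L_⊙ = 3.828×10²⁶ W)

T_eq ≈ 181 K

d = 2.63×10⁷ km = 2.63×10¹⁰ m.
L = 0.0220 × 3.828×10²⁶ = 8.42×10²⁴ W.
Flux: S = L/(4πd²) = 8.42×10²⁴/(4π×(2.63×10¹⁰)²) = 969 W m⁻².
Energy balance: absorbed = emitted ⇒ πR²·S(1−A) = 4πR²·σT_eq⁴, so T_eq⁴ = S(1−A)/(4σ).
T_eq = [969 × 0.25 / (4 × 5.67×10⁻⁸)]^(1/4) = (1.07×10⁹)^(1/4) = 181 K.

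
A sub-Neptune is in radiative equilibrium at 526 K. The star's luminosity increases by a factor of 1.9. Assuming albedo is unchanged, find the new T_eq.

T_eq ≈ 618 K

T_eq ∝ L^(1/4) · d^(−1/2).
T′ = 526 × 1.9^(1/4) = 618 K.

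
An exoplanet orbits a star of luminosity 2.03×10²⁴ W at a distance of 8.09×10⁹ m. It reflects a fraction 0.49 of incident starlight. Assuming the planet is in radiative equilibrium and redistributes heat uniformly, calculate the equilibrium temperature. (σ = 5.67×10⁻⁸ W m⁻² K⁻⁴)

T_eq ≈ 273 K

Flux: S = L/(4πd²) = 2.03×10²⁴/(4π×(8.09×10⁹)²) = 2470 W m⁻².
Energy balance: absorbed = emitted ⇒ πR²·S(1−A) = 4πR²·σT_eq⁴, so T_eq⁴ = S(1−A)/(4σ).
T_eq = [2470 × 0.51 / (4 × 5.67×10⁻⁸)]^(1/4) = (5.55×10⁹)^(1/4) = 273 K.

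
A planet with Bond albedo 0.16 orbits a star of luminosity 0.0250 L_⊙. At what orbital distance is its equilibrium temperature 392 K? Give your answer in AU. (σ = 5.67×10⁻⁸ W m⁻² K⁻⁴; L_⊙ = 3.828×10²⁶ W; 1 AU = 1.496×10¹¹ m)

d ≈ 0.0731 AU

L = 0.0250 × 3.828×10²⁶ = 9.57×10²⁴ W.
From T_eq⁴ = L(1−A)/(16πσd²): d = √[L(1−A)/(16πσT_eq⁴)].
d = √[9.57×10²⁴ × 0.84 / (16π × 5.67×10⁻⁸ × (392)⁴)] = 1.09×10¹⁰ m = 0.0731 AU.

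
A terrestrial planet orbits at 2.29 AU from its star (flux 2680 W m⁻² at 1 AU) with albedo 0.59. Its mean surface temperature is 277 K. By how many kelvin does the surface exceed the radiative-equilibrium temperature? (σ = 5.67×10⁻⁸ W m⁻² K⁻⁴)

ΔT ≈ 102.7 K

S = 2680/2.29² = 511.1 W m⁻².
T_eq = [S(1−A)/(4σ)]^(1/4) = [511.1×0.41/(4×5.67×10⁻⁸)]^(1/4) = 174.3 K.
ΔT = T_surf − T_eq = 277 − 174.3.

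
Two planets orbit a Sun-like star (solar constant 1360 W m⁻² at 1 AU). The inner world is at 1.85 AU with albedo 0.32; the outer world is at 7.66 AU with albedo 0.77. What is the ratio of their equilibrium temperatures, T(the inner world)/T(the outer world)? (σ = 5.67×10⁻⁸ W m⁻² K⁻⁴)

T_eq = [S₀(1−A)/(4σd²)]^(1/4), so T ∝ (1−A)^(1/4) / √d.
T₁ = [1360×0.68/(4×5.67×10⁻⁸×1.85²)]^(1/4) = 185.79 K.
T₂ = [1360×0.23/(4×5.67×10⁻⁸×7.66²)]^(1/4) = 69.63 K.

T₁/T₂ ≈ 2.668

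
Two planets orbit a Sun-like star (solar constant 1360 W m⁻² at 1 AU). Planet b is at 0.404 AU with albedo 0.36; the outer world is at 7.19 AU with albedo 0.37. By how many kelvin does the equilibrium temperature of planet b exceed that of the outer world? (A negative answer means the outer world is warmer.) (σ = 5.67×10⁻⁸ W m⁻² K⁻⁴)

T_eq = [S₀(1−A)/(4σd²)]^(1/4), so T ∝ (1−A)^(1/4) / √d.
T₁ = [1360×0.64/(4×5.67×10⁻⁸×0.404²)]^(1/4) = 391.59 K.
T₂ = [1360×0.63/(4×5.67×10⁻⁸×7.19²)]^(1/4) = 92.46 K.

ΔT ≈ 299.1 K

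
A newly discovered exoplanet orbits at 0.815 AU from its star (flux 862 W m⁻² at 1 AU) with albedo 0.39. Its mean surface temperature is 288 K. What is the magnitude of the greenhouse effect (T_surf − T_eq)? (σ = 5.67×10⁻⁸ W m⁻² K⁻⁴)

S = 862/0.815² = 1298 W m⁻².
T_eq = [S(1−A)/(4σ)]^(1/4) = [1298×0.61/(4×5.67×10⁻⁸)]^(1/4) = 243.1 K.
ΔT = T_surf − T_eq = 288 − 243.1.

ΔT ≈ 44.9 K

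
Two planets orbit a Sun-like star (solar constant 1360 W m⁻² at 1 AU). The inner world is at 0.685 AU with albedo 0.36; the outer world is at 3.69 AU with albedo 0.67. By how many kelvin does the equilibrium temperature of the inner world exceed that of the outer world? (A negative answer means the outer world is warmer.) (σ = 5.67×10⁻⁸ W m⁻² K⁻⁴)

ΔT ≈ 190.9 K

T_eq = [S₀(1−A)/(4σd²)]^(1/4), so T ∝ (1−A)^(1/4) / √d.
T₁ = [1360×0.64/(4×5.67×10⁻⁸×0.685²)]^(1/4) = 300.73 K.
T₂ = [1360×0.33/(4×5.67×10⁻⁸×3.69²)]^(1/4) = 109.80 K.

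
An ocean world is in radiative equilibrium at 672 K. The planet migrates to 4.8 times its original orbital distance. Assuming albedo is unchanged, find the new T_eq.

T_eq ∝ L^(1/4) · d^(−1/2).
T′ = 672 / 4.8^(1/2) = 307 K.

T_eq ≈ 307 K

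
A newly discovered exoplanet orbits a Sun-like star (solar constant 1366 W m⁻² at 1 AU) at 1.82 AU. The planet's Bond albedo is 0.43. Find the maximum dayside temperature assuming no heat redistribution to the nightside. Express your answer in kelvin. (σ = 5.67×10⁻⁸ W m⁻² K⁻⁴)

T_ss ≈ 254 K

Flux at 1.82 AU: S = 1366/1.82² = 412 W m⁻².
With no redistribution each surface element balances locally: S(1−A) = σT⁴.
T = [412 × 0.57 / 5.67×10⁻⁸]^(1/4) = (4.15×10⁹)^(1/4) = 254 K.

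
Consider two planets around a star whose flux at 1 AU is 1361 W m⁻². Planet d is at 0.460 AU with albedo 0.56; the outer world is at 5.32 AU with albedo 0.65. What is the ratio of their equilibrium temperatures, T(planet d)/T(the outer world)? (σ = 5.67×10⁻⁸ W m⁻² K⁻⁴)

T_eq = [S₀(1−A)/(4σd²)]^(1/4), so T ∝ (1−A)^(1/4) / √d.
T₁ = [1361×0.44/(4×5.67×10⁻⁸×0.460²)]^(1/4) = 334.22 K.
T₂ = [1361×0.35/(4×5.67×10⁻⁸×5.32²)]^(1/4) = 92.81 K.

T₁/T₂ ≈ 3.601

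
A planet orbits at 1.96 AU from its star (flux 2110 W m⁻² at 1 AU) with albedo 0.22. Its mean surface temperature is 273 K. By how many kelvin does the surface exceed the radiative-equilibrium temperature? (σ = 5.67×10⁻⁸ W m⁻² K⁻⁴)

ΔT ≈ 64.5 K

S = 2110/1.96² = 549.3 W m⁻².
T_eq = [S(1−A)/(4σ)]^(1/4) = [549.3×0.78/(4×5.67×10⁻⁸)]^(1/4) = 208.5 K.
ΔT = T_surf − T_eq = 273 − 208.5.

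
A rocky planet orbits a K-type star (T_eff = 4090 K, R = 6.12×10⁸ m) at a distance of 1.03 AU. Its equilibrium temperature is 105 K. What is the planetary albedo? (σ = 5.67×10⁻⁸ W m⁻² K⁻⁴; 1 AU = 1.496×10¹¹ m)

A ≈ 0.89

d = 1.03 AU = 1.54×10¹¹ m.
L = 4πR_⋆²σT_⋆⁴ = 4π(6.12×10⁸)² × 5.67×10⁻⁸ × (4090)⁴ = 7.47×10²⁵ W.
S = L/(4πd²) = 250 W m⁻².
From T_eq⁴ = S(1−A)/(4σ): 1−A = 4σT_eq⁴/S.
1−A = 4 × 5.67×10⁻⁸ × (105)⁴ / 250 = 0.110.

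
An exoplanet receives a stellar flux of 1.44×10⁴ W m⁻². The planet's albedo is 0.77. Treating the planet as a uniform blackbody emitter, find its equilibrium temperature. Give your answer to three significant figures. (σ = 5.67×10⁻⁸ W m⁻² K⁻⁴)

T_eq ≈ 348 K

Energy balance: absorbed = emitted ⇒ πR²·S(1−A) = 4πR²·σT_eq⁴, so T_eq⁴ = S(1−A)/(4σ).
T_eq = [1.44×10⁴ × 0.23 / (4 × 5.67×10⁻⁸)]^(1/4) = (1.46×10¹⁰)^(1/4) = 348 K.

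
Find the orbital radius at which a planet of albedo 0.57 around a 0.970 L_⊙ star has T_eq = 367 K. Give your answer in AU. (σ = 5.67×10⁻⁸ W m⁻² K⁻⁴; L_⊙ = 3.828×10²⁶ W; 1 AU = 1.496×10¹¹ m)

d ≈ 0.371 AU

L = 0.970 × 3.828×10²⁶ = 3.71×10²⁶ W.
From T_eq⁴ = L(1−A)/(16πσd²): d = √[L(1−A)/(16πσT_eq⁴)].
d = √[3.71×10²⁶ × 0.43 / (16π × 5.67×10⁻⁸ × (367)⁴)] = 5.56×10¹⁰ m = 0.371 AU.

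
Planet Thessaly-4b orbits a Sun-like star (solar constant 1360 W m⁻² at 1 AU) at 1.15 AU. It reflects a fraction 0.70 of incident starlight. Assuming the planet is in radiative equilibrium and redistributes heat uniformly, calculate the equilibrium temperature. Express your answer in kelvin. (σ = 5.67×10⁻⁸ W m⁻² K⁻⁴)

T_eq ≈ 192 K

Flux at 1.15 AU: S = 1360/1.15² = 1030 W m⁻².
Energy balance: absorbed = emitted ⇒ πR²·S(1−A) = 4πR²·σT_eq⁴, so T_eq⁴ = S(1−A)/(4σ).
T_eq = [1030 × 0.30 / (4 × 5.67×10⁻⁸)]^(1/4) = (1.36×10⁹)^(1/4) = 192 K.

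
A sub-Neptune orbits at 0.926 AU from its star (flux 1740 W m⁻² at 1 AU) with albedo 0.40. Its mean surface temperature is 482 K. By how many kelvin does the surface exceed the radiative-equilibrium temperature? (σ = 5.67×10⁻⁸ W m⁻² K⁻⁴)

ΔT ≈ 211.3 K

S = 1740/0.926² = 2029 W m⁻².
T_eq = [S(1−A)/(4σ)]^(1/4) = [2029×0.60/(4×5.67×10⁻⁸)]^(1/4) = 270.7 K.
ΔT = T_surf − T_eq = 482 − 270.7.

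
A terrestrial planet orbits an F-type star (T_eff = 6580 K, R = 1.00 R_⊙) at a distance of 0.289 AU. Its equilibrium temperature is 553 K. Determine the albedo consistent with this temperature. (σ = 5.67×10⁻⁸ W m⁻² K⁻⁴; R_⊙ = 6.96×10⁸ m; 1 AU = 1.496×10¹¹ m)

R_⋆ = 1.00 × 6.96×10⁸ = 6.96×10⁸ m.
d = 0.289 AU = 4.32×10¹⁰ m.
L = 4πR_⋆²σT_⋆⁴ = 4π(6.96×10⁸)² × 5.67×10⁻⁸ × (6580)⁴ = 6.47×10²⁶ W.
S = L/(4πd²) = 2.75×10⁴ W m⁻².
From T_eq⁴ = S(1−A)/(4σ): 1−A = 4σT_eq⁴/S.
1−A = 4 × 5.67×10⁻⁸ × (553)⁴ / 2.75×10⁴ = 0.770.

A ≈ 0.23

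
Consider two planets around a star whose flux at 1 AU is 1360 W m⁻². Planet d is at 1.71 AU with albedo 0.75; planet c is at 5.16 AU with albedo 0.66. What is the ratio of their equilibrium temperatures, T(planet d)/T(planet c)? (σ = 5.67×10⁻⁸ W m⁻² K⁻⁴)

T₁/T₂ ≈ 1.609

T_eq = [S₀(1−A)/(4σd²)]^(1/4), so T ∝ (1−A)^(1/4) / √d.
T₁ = [1360×0.25/(4×5.67×10⁻⁸×1.71²)]^(1/4) = 150.47 K.
T₂ = [1360×0.34/(4×5.67×10⁻⁸×5.16²)]^(1/4) = 93.54 K.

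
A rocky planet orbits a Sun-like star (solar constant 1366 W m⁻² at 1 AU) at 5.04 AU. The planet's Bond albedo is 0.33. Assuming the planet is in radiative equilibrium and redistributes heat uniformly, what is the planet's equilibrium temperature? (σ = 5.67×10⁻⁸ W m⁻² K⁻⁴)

Flux at 5.04 AU: S = 1366/5.04² = 53.8 W m⁻².
Energy balance: absorbed = emitted ⇒ πR²·S(1−A) = 4πR²·σT_eq⁴, so T_eq⁴ = S(1−A)/(4σ).
T_eq = [53.8 × 0.67 / (4 × 5.67×10⁻⁸)]^(1/4) = (1.59×10⁸)^(1/4) = 112 K.

T_eq ≈ 112 K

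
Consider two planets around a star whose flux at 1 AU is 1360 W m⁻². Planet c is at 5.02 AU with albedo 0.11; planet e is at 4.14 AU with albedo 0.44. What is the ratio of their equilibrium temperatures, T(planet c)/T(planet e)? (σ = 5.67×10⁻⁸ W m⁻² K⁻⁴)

T₁/T₂ ≈ 1.020

T_eq = [S₀(1−A)/(4σd²)]^(1/4), so T ∝ (1−A)^(1/4) / √d.
T₁ = [1360×0.89/(4×5.67×10⁻⁸×5.02²)]^(1/4) = 120.63 K.
T₂ = [1360×0.56/(4×5.67×10⁻⁸×4.14²)]^(1/4) = 118.31 K.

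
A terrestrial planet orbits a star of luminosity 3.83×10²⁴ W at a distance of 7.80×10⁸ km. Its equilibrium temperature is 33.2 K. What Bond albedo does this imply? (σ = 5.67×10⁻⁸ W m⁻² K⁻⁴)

d = 7.80×10⁸ km = 7.80×10¹¹ m.
Flux: S = L/(4πd²) = 3.83×10²⁴/(4π×(7.80×10¹¹)²) = 0.501 W m⁻².
From T_eq⁴ = S(1−A)/(4σ): 1−A = 4σT_eq⁴/S.
1−A = 4 × 5.67×10⁻⁸ × (33.2)⁴ / 0.501 = 0.550.

A ≈ 0.45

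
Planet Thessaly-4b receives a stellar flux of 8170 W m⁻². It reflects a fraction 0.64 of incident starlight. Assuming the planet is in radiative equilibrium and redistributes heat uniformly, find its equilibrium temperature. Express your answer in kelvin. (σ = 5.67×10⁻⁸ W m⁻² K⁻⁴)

T_eq ≈ 337 K

Energy balance: absorbed = emitted ⇒ πR²·S(1−A) = 4πR²·σT_eq⁴, so T_eq⁴ = S(1−A)/(4σ).
T_eq = [8170 × 0.36 / (4 × 5.67×10⁻⁸)]^(1/4) = (1.30×10¹⁰)^(1/4) = 337 K.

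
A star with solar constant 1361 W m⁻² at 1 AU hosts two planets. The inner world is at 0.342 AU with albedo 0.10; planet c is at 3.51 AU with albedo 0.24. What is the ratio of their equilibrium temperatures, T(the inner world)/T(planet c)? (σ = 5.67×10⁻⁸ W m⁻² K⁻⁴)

T₁/T₂ ≈ 3.342

T_eq = [S₀(1−A)/(4σd²)]^(1/4), so T ∝ (1−A)^(1/4) / √d.
T₁ = [1361×0.90/(4×5.67×10⁻⁸×0.342²)]^(1/4) = 463.56 K.
T₂ = [1361×0.76/(4×5.67×10⁻⁸×3.51²)]^(1/4) = 138.71 K.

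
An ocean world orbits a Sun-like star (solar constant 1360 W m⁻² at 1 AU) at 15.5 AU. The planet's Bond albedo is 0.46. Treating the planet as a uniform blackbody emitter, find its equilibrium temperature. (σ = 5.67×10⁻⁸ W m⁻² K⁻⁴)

Flux at 15.5 AU: S = 1360/15.5² = 5.66 W m⁻².
Energy balance: absorbed = emitted ⇒ πR²·S(1−A) = 4πR²·σT_eq⁴, so T_eq⁴ = S(1−A)/(4σ).
T_eq = [5.66 × 0.54 / (4 × 5.67×10⁻⁸)]^(1/4) = (1.35×10⁷)^(1/4) = 60.6 K.

T_eq ≈ 60.6 K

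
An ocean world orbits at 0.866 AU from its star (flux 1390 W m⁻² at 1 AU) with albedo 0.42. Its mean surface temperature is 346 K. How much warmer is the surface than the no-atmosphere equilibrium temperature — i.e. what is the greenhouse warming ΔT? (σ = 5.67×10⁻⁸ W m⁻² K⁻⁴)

ΔT ≈ 83.6 K

S = 1390/0.866² = 1853 W m⁻².
T_eq = [S(1−A)/(4σ)]^(1/4) = [1853×0.58/(4×5.67×10⁻⁸)]^(1/4) = 262.4 K.
ΔT = T_surf − T_eq = 346 − 262.4.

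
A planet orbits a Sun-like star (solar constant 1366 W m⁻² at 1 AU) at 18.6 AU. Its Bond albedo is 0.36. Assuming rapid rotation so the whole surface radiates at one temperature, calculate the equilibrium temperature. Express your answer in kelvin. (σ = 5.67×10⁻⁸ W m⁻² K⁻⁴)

Flux at 18.6 AU: S = 1366/18.6² = 3.95 W m⁻².
Energy balance: absorbed = emitted ⇒ πR²·S(1−A) = 4πR²·σT_eq⁴, so T_eq⁴ = S(1−A)/(4σ).
T_eq = [3.95 × 0.64 / (4 × 5.67×10⁻⁸)]^(1/4) = (1.11×10⁷)^(1/4) = 57.8 K.

T_eq ≈ 57.8 K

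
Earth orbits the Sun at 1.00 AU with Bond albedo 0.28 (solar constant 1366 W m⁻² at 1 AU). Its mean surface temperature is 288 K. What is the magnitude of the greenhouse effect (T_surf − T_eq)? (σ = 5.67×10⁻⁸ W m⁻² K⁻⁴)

S = 1366/1.00² = 1366 W m⁻².
T_eq = [S(1−A)/(4σ)]^(1/4) = [1366×0.72/(4×5.67×10⁻⁸)]^(1/4) = 256.6 K.
ΔT = T_surf − T_eq = 288 − 256.6.

ΔT ≈ 31.4 K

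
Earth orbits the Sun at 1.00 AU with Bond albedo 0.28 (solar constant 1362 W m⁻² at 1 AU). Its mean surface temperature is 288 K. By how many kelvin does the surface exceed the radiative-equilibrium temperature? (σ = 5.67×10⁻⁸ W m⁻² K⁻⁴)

S = 1362/1.00² = 1362 W m⁻².
T_eq = [S(1−A)/(4σ)]^(1/4) = [1362×0.72/(4×5.67×10⁻⁸)]^(1/4) = 256.4 K.
ΔT = T_surf − T_eq = 288 − 256.4.

ΔT ≈ 31.6 K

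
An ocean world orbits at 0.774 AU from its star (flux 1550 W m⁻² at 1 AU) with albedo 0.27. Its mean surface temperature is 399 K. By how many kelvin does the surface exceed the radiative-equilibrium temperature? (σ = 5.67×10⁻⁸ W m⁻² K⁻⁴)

S = 1550/0.774² = 2587 W m⁻².
T_eq = [S(1−A)/(4σ)]^(1/4) = [2587×0.73/(4×5.67×10⁻⁸)]^(1/4) = 302.1 K.
ΔT = T_surf − T_eq = 399 − 302.1.

ΔT ≈ 96.9 K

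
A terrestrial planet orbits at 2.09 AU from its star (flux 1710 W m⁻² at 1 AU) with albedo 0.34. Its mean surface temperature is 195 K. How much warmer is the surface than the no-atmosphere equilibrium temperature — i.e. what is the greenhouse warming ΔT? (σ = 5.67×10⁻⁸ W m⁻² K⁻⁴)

S = 1710/2.09² = 391.5 W m⁻².
T_eq = [S(1−A)/(4σ)]^(1/4) = [391.5×0.66/(4×5.67×10⁻⁸)]^(1/4) = 183.7 K.
ΔT = T_surf − T_eq = 195 − 183.7.

ΔT ≈ 11.3 K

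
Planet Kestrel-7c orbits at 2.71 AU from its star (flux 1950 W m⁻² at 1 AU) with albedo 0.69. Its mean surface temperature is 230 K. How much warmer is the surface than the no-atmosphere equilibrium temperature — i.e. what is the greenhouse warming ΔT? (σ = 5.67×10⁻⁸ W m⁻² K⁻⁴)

ΔT ≈ 92.0 K

S = 1950/2.71² = 265.5 W m⁻².
T_eq = [S(1−A)/(4σ)]^(1/4) = [265.5×0.31/(4×5.67×10⁻⁸)]^(1/4) = 138.0 K.
ΔT = T_surf − T_eq = 230 − 138.0.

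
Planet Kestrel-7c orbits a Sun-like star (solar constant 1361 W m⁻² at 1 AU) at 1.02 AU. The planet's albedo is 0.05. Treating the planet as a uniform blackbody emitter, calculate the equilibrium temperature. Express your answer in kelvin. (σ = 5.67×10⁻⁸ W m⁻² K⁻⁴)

Flux at 1.02 AU: S = 1361/1.02² = 1310 W m⁻².
Energy balance: absorbed = emitted ⇒ πR²·S(1−A) = 4πR²·σT_eq⁴, so T_eq⁴ = S(1−A)/(4σ).
T_eq = [1310 × 0.95 / (4 × 5.67×10⁻⁸)]^(1/4) = (5.48×10⁹)^(1/4) = 272 K.

T_eq ≈ 272 K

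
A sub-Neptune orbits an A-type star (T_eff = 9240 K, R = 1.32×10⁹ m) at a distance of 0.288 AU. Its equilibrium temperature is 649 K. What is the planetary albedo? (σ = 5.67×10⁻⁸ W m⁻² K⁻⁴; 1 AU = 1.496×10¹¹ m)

d = 0.288 AU = 4.31×10¹⁰ m.
L = 4πR_⋆²σT_⋆⁴ = 4π(1.32×10⁹)² × 5.67×10⁻⁸ × (9240)⁴ = 9.05×10²⁷ W.
S = L/(4πd²) = 3.88×10⁵ W m⁻².
From T_eq⁴ = S(1−A)/(4σ): 1−A = 4σT_eq⁴/S.
1−A = 4 × 5.67×10⁻⁸ × (649)⁴ / 3.88×10⁵ = 0.104.

A ≈ 0.90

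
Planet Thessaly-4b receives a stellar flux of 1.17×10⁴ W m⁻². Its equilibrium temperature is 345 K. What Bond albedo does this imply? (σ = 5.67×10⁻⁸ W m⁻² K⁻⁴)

From T_eq⁴ = S(1−A)/(4σ): 1−A = 4σT_eq⁴/S.
1−A = 4 × 5.67×10⁻⁸ × (345)⁴ / 1.17×10⁴ = 0.275.

A ≈ 0.73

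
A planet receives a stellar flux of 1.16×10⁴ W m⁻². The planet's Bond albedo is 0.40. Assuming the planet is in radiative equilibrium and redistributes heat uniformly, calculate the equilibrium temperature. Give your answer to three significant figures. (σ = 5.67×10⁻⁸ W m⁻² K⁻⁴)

Energy balance: absorbed = emitted ⇒ πR²·S(1−A) = 4πR²·σT_eq⁴, so T_eq⁴ = S(1−A)/(4σ).
T_eq = [1.16×10⁴ × 0.60 / (4 × 5.67×10⁻⁸)]^(1/4) = (3.07×10¹⁰)^(1/4) = 419 K.

T_eq ≈ 419 K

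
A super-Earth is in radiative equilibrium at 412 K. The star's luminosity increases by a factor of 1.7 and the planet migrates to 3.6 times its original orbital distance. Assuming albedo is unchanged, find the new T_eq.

T_eq ∝ L^(1/4) · d^(−1/2).
T′ = 412 × 1.7^(1/4) / 3.6^(1/2) = 248 K.

T_eq ≈ 248 K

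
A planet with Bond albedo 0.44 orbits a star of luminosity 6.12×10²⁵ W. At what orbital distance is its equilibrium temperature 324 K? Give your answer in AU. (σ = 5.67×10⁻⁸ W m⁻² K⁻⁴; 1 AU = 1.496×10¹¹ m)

From T_eq⁴ = L(1−A)/(16πσd²): d = √[L(1−A)/(16πσT_eq⁴)].
d = √[6.12×10²⁵ × 0.56 / (16π × 5.67×10⁻⁸ × (324)⁴)] = 3.30×10¹⁰ m = 0.221 AU.

d ≈ 0.221 AU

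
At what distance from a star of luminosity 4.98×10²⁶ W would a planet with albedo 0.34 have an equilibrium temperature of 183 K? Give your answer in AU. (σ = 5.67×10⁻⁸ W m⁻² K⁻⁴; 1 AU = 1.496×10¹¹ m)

From T_eq⁴ = L(1−A)/(16πσd²): d = √[L(1−A)/(16πσT_eq⁴)].
d = √[4.98×10²⁶ × 0.66 / (16π × 5.67×10⁻⁸ × (183)⁴)] = 3.21×10¹¹ m = 2.14 AU.

d ≈ 2.14 AU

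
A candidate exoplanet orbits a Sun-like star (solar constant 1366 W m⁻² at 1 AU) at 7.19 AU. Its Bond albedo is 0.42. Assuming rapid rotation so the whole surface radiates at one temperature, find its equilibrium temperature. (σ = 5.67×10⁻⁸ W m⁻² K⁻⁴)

T_eq ≈ 90.7 K

Flux at 7.19 AU: S = 1366/7.19² = 26.4 W m⁻².
Energy balance: absorbed = emitted ⇒ πR²·S(1−A) = 4πR²·σT_eq⁴, so T_eq⁴ = S(1−A)/(4σ).
T_eq = [26.4 × 0.58 / (4 × 5.67×10⁻⁸)]^(1/4) = (6.76×10⁷)^(1/4) = 90.7 K.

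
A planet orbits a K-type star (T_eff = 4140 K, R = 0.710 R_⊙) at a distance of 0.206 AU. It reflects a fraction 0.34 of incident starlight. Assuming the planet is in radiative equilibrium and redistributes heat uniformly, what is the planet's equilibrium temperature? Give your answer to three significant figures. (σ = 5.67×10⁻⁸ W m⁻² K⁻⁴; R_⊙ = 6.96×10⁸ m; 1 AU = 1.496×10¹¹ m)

T_eq ≈ 334 K

R_⋆ = 0.710 × 6.96×10⁸ = 4.94×10⁸ m.
d = 0.206 AU = 3.08×10¹⁰ m.
L = 4πR_⋆²σT_⋆⁴ = 4π(4.94×10⁸)² × 5.67×10⁻⁸ × (4140)⁴ = 5.11×10²⁵ W.
S = L/(4πd²) = 4280 W m⁻².
Energy balance: absorbed = emitted ⇒ πR²·S(1−A) = 4πR²·σT_eq⁴, so T_eq⁴ = S(1−A)/(4σ).
T_eq = [4280 × 0.66 / (4 × 5.67×10⁻⁸)]^(1/4) = (1.25×10¹⁰)^(1/4) = 334 K.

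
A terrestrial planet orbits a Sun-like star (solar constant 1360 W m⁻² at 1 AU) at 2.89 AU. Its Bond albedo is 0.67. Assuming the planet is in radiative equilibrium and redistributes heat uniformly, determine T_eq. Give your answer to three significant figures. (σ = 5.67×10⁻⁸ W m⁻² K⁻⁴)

T_eq ≈ 124 K

Flux at 2.89 AU: S = 1360/2.89² = 163 W m⁻².
Energy balance: absorbed = emitted ⇒ πR²·S(1−A) = 4πR²·σT_eq⁴, so T_eq⁴ = S(1−A)/(4σ).
T_eq = [163 × 0.33 / (4 × 5.67×10⁻⁸)]^(1/4) = (2.37×10⁸)^(1/4) = 124 K.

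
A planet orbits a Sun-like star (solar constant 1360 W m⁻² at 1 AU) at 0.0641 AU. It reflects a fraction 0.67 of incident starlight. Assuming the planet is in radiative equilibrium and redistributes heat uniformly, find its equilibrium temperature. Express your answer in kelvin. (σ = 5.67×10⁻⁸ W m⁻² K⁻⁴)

T_eq ≈ 833 K

Flux at 0.0641 AU: S = 1360/0.0641² = 3.31×10⁵ W m⁻².
Energy balance: absorbed = emitted ⇒ πR²·S(1−A) = 4πR²·σT_eq⁴, so T_eq⁴ = S(1−A)/(4σ).
T_eq = [3.31×10⁵ × 0.33 / (4 × 5.67×10⁻⁸)]^(1/4) = (4.82×10¹¹)^(1/4) = 833 K.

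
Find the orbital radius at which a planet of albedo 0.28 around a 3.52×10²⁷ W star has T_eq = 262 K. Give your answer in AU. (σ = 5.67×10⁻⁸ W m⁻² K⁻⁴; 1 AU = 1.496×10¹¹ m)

d ≈ 2.90 AU

From T_eq⁴ = L(1−A)/(16πσd²): d = √[L(1−A)/(16πσT_eq⁴)].
d = √[3.52×10²⁷ × 0.72 / (16π × 5.67×10⁻⁸ × (262)⁴)] = 4.34×10¹¹ m = 2.90 AU.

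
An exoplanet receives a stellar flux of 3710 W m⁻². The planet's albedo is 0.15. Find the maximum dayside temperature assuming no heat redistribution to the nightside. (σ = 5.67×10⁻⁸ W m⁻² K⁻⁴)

T_ss ≈ 486 K

With no redistribution each surface element balances locally: S(1−A) = σT⁴.
T = [3710 × 0.85 / 5.67×10⁻⁸]^(1/4) = (5.56×10¹⁰)^(1/4) = 486 K.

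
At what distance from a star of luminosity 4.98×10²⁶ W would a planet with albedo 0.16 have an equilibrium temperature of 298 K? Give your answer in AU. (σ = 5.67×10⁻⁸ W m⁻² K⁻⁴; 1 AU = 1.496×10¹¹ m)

From T_eq⁴ = L(1−A)/(16πσd²): d = √[L(1−A)/(16πσT_eq⁴)].
d = √[4.98×10²⁶ × 0.84 / (16π × 5.67×10⁻⁸ × (298)⁴)] = 1.36×10¹¹ m = 0.912 AU.

d ≈ 0.912 AU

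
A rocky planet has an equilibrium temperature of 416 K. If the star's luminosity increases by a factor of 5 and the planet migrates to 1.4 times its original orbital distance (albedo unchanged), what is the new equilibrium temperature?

T_eq ≈ 526 K

T_eq ∝ L^(1/4) · d^(−1/2).
T′ = 416 × 5^(1/4) / 1.4^(1/2) = 526 K.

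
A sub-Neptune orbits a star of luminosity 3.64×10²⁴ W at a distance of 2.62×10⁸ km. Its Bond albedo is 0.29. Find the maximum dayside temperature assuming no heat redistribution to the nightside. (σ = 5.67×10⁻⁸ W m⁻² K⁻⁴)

d = 2.62×10⁸ km = 2.62×10¹¹ m.
Flux: S = L/(4πd²) = 3.64×10²⁴/(4π×(2.62×10¹¹)²) = 4.22 W m⁻².
With no redistribution each surface element balances locally: S(1−A) = σT⁴.
T = [4.22 × 0.71 / 5.67×10⁻⁸]^(1/4) = (5.28×10⁷)^(1/4) = 85.3 K.

T_ss ≈ 85.3 K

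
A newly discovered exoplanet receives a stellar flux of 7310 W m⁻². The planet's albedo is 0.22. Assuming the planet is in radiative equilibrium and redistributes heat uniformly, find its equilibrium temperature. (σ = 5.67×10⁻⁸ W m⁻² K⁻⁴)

Energy balance: absorbed = emitted ⇒ πR²·S(1−A) = 4πR²·σT_eq⁴, so T_eq⁴ = S(1−A)/(4σ).
T_eq = [7310 × 0.78 / (4 × 5.67×10⁻⁸)]^(1/4) = (2.51×10¹⁰)^(1/4) = 398 K.

T_eq ≈ 398 K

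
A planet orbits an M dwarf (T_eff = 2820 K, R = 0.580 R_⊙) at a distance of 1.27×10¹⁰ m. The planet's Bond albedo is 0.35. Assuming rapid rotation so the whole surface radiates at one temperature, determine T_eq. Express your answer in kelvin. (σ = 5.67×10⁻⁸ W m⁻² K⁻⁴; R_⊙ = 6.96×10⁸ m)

R_⋆ = 0.580 × 6.96×10⁸ = 4.04×10⁸ m.
L = 4πR_⋆²σT_⋆⁴ = 4π(4.04×10⁸)² × 5.67×10⁻⁸ × (2820)⁴ = 7.34×10²⁴ W.
S = L/(4πd²) = 3620 W m⁻².
Energy balance: absorbed = emitted ⇒ πR²·S(1−A) = 4πR²·σT_eq⁴, so T_eq⁴ = S(1−A)/(4σ).
T_eq = [3620 × 0.65 / (4 × 5.67×10⁻⁸)]^(1/4) = (1.04×10¹⁰)^(1/4) = 319 K.

T_eq ≈ 319 K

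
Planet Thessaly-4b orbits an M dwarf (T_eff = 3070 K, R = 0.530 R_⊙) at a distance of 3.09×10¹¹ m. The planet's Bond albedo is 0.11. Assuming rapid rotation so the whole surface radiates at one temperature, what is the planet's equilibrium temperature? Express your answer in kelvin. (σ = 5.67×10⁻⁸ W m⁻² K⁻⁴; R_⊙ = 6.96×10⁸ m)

T_eq ≈ 72.9 K

R_⋆ = 0.530 × 6.96×10⁸ = 3.69×10⁸ m.
L = 4πR_⋆²σT_⋆⁴ = 4π(3.69×10⁸)² × 5.67×10⁻⁸ × (3070)⁴ = 8.61×10²⁴ W.
S = L/(4πd²) = 7.18 W m⁻².
Energy balance: absorbed = emitted ⇒ πR²·S(1−A) = 4πR²·σT_eq⁴, so T_eq⁴ = S(1−A)/(4σ).
T_eq = [7.18 × 0.89 / (4 × 5.67×10⁻⁸)]^(1/4) = (2.82×10⁷)^(1/4) = 72.9 K.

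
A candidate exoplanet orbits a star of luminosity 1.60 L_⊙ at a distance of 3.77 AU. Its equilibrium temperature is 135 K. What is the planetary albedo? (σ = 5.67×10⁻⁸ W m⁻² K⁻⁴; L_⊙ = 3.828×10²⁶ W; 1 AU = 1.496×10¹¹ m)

A ≈ 0.51

d = 3.77 AU = 5.64×10¹¹ m.
L = 1.60 × 3.828×10²⁶ = 6.12×10²⁶ W.
Flux: S = L/(4πd²) = 6.12×10²⁶/(4π×(5.64×10¹¹)²) = 153 W m⁻².
From T_eq⁴ = S(1−A)/(4σ): 1−A = 4σT_eq⁴/S.
1−A = 4 × 5.67×10⁻⁸ × (135)⁴ / 153 = 0.492.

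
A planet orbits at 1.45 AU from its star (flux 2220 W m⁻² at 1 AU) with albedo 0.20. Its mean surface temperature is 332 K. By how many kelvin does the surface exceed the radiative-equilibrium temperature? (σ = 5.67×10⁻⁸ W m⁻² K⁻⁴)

S = 2220/1.45² = 1056 W m⁻².
T_eq = [S(1−A)/(4σ)]^(1/4) = [1056×0.80/(4×5.67×10⁻⁸)]^(1/4) = 247.0 K.
ΔT = T_surf − T_eq = 332 − 247.0.

ΔT ≈ 85.0 K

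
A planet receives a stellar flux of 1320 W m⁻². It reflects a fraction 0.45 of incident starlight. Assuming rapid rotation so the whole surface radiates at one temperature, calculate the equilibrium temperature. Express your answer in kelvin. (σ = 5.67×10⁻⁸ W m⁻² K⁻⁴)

Energy balance: absorbed = emitted ⇒ πR²·S(1−A) = 4πR²·σT_eq⁴, so T_eq⁴ = S(1−A)/(4σ).
T_eq = [1320 × 0.55 / (4 × 5.67×10⁻⁸)]^(1/4) = (3.20×10⁹)^(1/4) = 238 K.

T_eq ≈ 238 K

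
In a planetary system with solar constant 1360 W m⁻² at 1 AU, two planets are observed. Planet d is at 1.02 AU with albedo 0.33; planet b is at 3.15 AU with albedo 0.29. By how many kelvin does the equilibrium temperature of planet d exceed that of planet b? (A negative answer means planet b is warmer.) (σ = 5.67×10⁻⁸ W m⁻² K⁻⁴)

T_eq = [S₀(1−A)/(4σd²)]^(1/4), so T ∝ (1−A)^(1/4) / √d.
T₁ = [1360×0.67/(4×5.67×10⁻⁸×1.02²)]^(1/4) = 249.28 K.
T₂ = [1360×0.71/(4×5.67×10⁻⁸×3.15²)]^(1/4) = 143.92 K.

ΔT ≈ 105.4 K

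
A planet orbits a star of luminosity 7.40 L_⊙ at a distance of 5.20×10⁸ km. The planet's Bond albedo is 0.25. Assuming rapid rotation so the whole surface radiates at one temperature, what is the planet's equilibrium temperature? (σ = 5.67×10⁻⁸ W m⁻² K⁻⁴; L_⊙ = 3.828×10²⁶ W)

T_eq ≈ 229 K

d = 5.20×10⁸ km = 5.20×10¹¹ m.
L = 7.40 × 3.828×10²⁶ = 2.83×10²⁷ W.
Flux: S = L/(4πd²) = 2.83×10²⁷/(4π×(5.20×10¹¹)²) = 834 W m⁻².
Energy balance: absorbed = emitted ⇒ πR²·S(1−A) = 4πR²·σT_eq⁴, so T_eq⁴ = S(1−A)/(4σ).
T_eq = [834 × 0.75 / (4 × 5.67×10⁻⁸)]^(1/4) = (2.76×10⁹)^(1/4) = 229 K.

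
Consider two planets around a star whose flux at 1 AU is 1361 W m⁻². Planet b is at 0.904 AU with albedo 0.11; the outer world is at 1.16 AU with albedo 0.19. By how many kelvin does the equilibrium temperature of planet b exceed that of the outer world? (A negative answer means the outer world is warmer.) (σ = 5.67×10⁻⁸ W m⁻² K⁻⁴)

ΔT ≈ 39.2 K

T_eq = [S₀(1−A)/(4σd²)]^(1/4), so T ∝ (1−A)^(1/4) / √d.
T₁ = [1361×0.89/(4×5.67×10⁻⁸×0.904²)]^(1/4) = 284.33 K.
T₂ = [1361×0.81/(4×5.67×10⁻⁸×1.16²)]^(1/4) = 245.16 K.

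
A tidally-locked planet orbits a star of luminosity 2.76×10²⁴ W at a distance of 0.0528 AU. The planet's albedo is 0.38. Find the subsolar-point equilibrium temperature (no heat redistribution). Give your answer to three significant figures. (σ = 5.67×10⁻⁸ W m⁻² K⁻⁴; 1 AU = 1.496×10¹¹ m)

T_ss ≈ 443 K

d = 0.0528 AU = 7.90×10⁹ m.
Flux: S = L/(4πd²) = 2.76×10²⁴/(4π×(7.90×10⁹)²) = 3520 W m⁻².
At the subsolar point the surface absorbs S(1−A) and emits σT⁴ per unit area — no factor of 4, since only the local patch is in balance.
T = [3520 × 0.62 / 5.67×10⁻⁸]^(1/4) = (3.85×10¹⁰)^(1/4) = 443 K.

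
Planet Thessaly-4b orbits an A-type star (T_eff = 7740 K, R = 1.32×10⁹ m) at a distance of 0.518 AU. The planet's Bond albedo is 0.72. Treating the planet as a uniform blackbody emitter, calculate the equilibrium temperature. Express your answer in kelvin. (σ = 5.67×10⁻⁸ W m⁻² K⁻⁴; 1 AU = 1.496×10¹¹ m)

d = 0.518 AU = 7.75×10¹⁰ m.
L = 4πR_⋆²σT_⋆⁴ = 4π(1.32×10⁹)² × 5.67×10⁻⁸ × (7740)⁴ = 4.46×10²⁷ W.
S = L/(4πd²) = 5.90×10⁴ W m⁻².
Energy balance: absorbed = emitted ⇒ πR²·S(1−A) = 4πR²·σT_eq⁴, so T_eq⁴ = S(1−A)/(4σ).
T_eq = [5.90×10⁴ × 0.28 / (4 × 5.67×10⁻⁸)]^(1/4) = (7.29×10¹⁰)^(1/4) = 520 K.

T_eq ≈ 520 K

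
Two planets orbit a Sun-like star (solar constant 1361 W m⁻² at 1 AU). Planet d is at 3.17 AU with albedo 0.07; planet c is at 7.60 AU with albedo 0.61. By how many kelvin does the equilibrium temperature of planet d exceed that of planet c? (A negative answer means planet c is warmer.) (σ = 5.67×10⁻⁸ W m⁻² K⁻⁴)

T_eq = [S₀(1−A)/(4σd²)]^(1/4), so T ∝ (1−A)^(1/4) / √d.
T₁ = [1361×0.93/(4×5.67×10⁻⁸×3.17²)]^(1/4) = 153.51 K.
T₂ = [1361×0.39/(4×5.67×10⁻⁸×7.60²)]^(1/4) = 79.78 K.

ΔT ≈ 73.7 K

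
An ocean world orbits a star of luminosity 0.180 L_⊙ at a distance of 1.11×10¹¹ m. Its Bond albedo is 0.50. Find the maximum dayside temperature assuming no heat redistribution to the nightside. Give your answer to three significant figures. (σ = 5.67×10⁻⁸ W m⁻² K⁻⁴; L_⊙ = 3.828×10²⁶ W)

L = 0.180 × 3.828×10²⁶ = 6.89×10²⁵ W.
Flux: S = L/(4πd²) = 6.89×10²⁵/(4π×(1.11×10¹¹)²) = 445 W m⁻².
With no redistribution each surface element balances locally: S(1−A) = σT⁴.
T = [445 × 0.50 / 5.67×10⁻⁸]^(1/4) = (3.92×10⁹)^(1/4) = 250 K.

T_ss ≈ 250 K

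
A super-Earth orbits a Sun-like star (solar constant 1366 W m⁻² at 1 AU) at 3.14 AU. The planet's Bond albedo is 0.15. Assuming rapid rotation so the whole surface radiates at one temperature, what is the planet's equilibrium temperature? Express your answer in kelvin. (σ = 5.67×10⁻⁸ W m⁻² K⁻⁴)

T_eq ≈ 151 K

Flux at 3.14 AU: S = 1366/3.14² = 139 W m⁻².
Energy balance: absorbed = emitted ⇒ πR²·S(1−A) = 4πR²·σT_eq⁴, so T_eq⁴ = S(1−A)/(4σ).
T_eq = [139 × 0.85 / (4 × 5.67×10⁻⁸)]^(1/4) = (5.19×10⁸)^(1/4) = 151 K.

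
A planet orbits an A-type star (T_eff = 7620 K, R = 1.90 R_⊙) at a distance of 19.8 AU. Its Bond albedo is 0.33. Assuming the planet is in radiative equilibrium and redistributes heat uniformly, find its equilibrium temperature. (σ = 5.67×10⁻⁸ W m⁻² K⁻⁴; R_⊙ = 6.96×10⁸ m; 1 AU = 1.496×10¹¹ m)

T_eq ≈ 103 K

R_⋆ = 1.90 × 6.96×10⁸ = 1.32×10⁹ m.
d = 19.8 AU = 2.96×10¹² m.
L = 4πR_⋆²σT_⋆⁴ = 4π(1.32×10⁹)² × 5.67×10⁻⁸ × (7620)⁴ = 4.20×10²⁷ W.
S = L/(4πd²) = 38.1 W m⁻².
Energy balance: absorbed = emitted ⇒ πR²·S(1−A) = 4πR²·σT_eq⁴, so T_eq⁴ = S(1−A)/(4σ).
T_eq = [38.1 × 0.67 / (4 × 5.67×10⁻⁸)]^(1/4) = (1.13×10⁸)^(1/4) = 103 K.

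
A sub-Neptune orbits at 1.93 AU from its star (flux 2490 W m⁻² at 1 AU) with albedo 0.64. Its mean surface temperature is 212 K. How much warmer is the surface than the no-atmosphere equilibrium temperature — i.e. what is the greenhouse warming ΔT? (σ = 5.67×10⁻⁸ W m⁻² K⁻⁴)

S = 2490/1.93² = 668.5 W m⁻².
T_eq = [S(1−A)/(4σ)]^(1/4) = [668.5×0.36/(4×5.67×10⁻⁸)]^(1/4) = 180.5 K.
ΔT = T_surf − T_eq = 212 − 180.5.

ΔT ≈ 31.5 K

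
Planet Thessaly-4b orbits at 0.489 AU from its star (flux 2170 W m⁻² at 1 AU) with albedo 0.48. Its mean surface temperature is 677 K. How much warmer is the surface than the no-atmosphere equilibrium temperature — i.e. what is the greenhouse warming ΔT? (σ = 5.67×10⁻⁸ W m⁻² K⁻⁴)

ΔT ≈ 297.2 K

S = 2170/0.489² = 9075 W m⁻².
T_eq = [S(1−A)/(4σ)]^(1/4) = [9075×0.52/(4×5.67×10⁻⁸)]^(1/4) = 379.8 K.
ΔT = T_surf − T_eq = 677 − 379.8.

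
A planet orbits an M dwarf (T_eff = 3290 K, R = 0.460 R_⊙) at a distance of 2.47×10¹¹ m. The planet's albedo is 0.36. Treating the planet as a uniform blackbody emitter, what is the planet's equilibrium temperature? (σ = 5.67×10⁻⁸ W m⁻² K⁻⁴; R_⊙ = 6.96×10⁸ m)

R_⋆ = 0.460 × 6.96×10⁸ = 3.20×10⁸ m.
L = 4πR_⋆²σT_⋆⁴ = 4π(3.20×10⁸)² × 5.67×10⁻⁸ × (3290)⁴ = 8.56×10²⁴ W.
S = L/(4πd²) = 11.2 W m⁻².
Energy balance: absorbed = emitted ⇒ πR²·S(1−A) = 4πR²·σT_eq⁴, so T_eq⁴ = S(1−A)/(4σ).
T_eq = [11.2 × 0.64 / (4 × 5.67×10⁻⁸)]^(1/4) = (3.15×10⁷)^(1/4) = 74.9 K.

T_eq ≈ 74.9 K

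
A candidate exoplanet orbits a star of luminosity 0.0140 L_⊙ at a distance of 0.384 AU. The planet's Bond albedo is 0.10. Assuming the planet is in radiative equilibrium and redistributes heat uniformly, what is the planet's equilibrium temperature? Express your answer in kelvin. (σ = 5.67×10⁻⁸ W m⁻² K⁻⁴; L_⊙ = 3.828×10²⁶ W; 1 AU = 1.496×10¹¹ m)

T_eq ≈ 150 K

d = 0.384 AU = 5.74×10¹⁰ m.
L = 0.0140 × 3.828×10²⁶ = 5.36×10²⁴ W.
Flux: S = L/(4πd²) = 5.36×10²⁴/(4π×(5.74×10¹⁰)²) = 129 W m⁻².
Energy balance: absorbed = emitted ⇒ πR²·S(1−A) = 4πR²·σT_eq⁴, so T_eq⁴ = S(1−A)/(4σ).
T_eq = [129 × 0.90 / (4 × 5.67×10⁻⁸)]^(1/4) = (5.13×10⁸)^(1/4) = 150 K.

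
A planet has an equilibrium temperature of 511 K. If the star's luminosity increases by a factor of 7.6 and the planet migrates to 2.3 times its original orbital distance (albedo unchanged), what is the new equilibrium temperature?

T_eq ∝ L^(1/4) · d^(−1/2).
T′ = 511 × 7.6^(1/4) / 2.3^(1/2) = 559 K.

T_eq ≈ 559 K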